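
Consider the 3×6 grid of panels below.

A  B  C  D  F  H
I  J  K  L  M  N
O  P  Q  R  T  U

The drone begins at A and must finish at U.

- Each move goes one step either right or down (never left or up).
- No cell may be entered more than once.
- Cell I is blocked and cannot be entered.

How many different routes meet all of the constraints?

A right/down-only route from A to U makes exactly 2 down-moves and 5 right-moves in some order.
With no other constraints that would be C(7,2) = 21 routes.
Subtract routes through each blocked cell (inclusion–exclusion for overlaps): − through I: 6 → 15.
That gives 15 routes.

15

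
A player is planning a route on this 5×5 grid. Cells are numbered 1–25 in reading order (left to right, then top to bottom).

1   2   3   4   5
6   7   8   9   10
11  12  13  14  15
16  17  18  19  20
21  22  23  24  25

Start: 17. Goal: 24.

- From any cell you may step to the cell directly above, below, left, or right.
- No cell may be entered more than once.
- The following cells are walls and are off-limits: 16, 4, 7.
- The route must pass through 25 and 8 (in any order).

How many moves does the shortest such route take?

9

Any route passes through 25 and 8 in some order between 17 and 24. Summing Manhattan distances along each leg and taking the cheapest ordering (17 → 8 → 25 → 24) gives a lower bound of 3 + 5 + 1 = 9 moves.
A route of 9 moves achieves this: 17 → 12 → 13 → 8 → 9 → 14 → 19 → 20 → 25 → 24.
Since 9 matches the lower bound, it is optimal.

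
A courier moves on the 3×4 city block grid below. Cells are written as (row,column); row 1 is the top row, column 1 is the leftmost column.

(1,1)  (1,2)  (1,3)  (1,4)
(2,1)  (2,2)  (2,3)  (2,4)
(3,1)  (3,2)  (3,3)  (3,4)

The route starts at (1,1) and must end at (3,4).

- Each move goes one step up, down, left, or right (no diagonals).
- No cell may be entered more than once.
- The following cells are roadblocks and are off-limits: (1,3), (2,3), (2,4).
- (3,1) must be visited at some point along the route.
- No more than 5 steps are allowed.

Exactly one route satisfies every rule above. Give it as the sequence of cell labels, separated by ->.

The budget equals the shortest possible length, so every move has to be on a shortest route through the required cells.
Route from (1,1): 2× down (reaching (3,1)), 3× right (reaching (3,4)) — 5 moves in all.
Check: all required cells visited; 5 ≤ 5 moves.

(1,1) -> (2,1) -> (3,1) -> (3,2) -> (3,3) -> (3,4)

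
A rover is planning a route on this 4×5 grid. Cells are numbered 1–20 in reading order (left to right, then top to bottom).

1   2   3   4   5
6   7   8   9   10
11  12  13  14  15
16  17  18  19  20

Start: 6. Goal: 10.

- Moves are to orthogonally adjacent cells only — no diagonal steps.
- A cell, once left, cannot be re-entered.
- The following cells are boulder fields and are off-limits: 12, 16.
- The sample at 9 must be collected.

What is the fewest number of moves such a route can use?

4

Any route passes through 9 somewhere between 6 and 10. Summing Manhattan distances along the two legs (6 → 9 → 10) gives a lower bound of 3 + 1 = 4 moves.
A route of 4 moves achieves this: 6 → 7 → 8 → 9 → 10.
Since 4 matches the lower bound, it is optimal.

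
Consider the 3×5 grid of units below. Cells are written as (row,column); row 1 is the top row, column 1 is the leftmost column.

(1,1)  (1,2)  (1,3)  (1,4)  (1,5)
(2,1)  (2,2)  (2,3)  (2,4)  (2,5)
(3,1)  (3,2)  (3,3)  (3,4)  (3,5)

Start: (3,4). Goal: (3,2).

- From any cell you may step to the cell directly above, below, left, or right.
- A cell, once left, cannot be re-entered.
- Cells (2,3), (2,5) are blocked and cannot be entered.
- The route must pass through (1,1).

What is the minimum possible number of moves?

Any route passes through (1,1) somewhere between (3,4) and (3,2). Summing Manhattan distances along the two legs ((3,4) → (1,1) → (3,2)) gives a lower bound of 5 + 3 = 8 moves.
A route of 8 moves achieves this: (3,4) → (2,4) → (1,4) → (1,3) → (1,2) → (1,1) → (2,1) → (3,1) → (3,2).
Since 8 matches the lower bound, it is optimal.

8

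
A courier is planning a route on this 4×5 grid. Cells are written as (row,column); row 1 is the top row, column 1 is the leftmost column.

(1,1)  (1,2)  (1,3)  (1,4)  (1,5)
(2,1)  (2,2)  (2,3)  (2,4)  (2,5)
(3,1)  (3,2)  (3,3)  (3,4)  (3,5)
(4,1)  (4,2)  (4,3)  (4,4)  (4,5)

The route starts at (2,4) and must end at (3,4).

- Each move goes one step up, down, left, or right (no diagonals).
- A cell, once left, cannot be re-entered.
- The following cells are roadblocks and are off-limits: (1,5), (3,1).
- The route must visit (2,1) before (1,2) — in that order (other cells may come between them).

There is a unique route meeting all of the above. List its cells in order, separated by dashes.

(2,4) - (2,5) - (3,5) - (4,5) - (4,4) - (4,3) - (4,2) - (3,2) - (2,2) - (2,1) - (1,1) - (1,2) - (1,3) - (2,3) - (3,3) - (3,4)

The waypoints must appear in the order (2,1), (1,2), with no cell reused.
Route from (2,4): right to (2,5), 2× down (reaching (4,5)), 3× left (reaching (4,2)), 2× up (reaching (2,2)), left to (2,1), up to (1,1), 2× right (reaching (1,3)), 2× down (reaching (3,3)), right to (3,4) — 15 moves in all.
Check: order respected ((2,1) at step 9, (1,2) at step 11).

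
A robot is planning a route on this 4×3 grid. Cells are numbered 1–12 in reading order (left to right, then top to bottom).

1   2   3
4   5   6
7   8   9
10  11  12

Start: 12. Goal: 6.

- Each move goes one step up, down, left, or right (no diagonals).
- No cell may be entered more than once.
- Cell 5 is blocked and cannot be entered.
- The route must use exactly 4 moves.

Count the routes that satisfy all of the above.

Need simple routes of exactly 4 moves from 12 to 6 (Manhattan distance 2, so 1 moves are spent on a detour and 1 undoing it).
Enumerating: 12 11 8 9 6.
That gives 1 route.

1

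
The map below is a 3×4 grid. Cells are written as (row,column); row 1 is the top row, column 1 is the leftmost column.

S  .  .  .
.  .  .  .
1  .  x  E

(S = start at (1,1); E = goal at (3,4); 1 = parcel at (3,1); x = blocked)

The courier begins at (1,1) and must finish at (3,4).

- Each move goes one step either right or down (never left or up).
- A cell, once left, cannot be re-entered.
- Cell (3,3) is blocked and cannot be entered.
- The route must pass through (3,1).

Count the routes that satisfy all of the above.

A right/down-only route from (1,1) to (3,4) makes exactly 2 down-moves and 3 right-moves in some order.
With no other constraints that would be C(5,2) = 10 routes.
Split at (3,1) and multiply the segment counts (each segment already excludes blocked cells): (1,1)→(3,1): 1; (3,1)→(3,4): 0; product = 0.
No route satisfies every constraint, so the count is 0.

0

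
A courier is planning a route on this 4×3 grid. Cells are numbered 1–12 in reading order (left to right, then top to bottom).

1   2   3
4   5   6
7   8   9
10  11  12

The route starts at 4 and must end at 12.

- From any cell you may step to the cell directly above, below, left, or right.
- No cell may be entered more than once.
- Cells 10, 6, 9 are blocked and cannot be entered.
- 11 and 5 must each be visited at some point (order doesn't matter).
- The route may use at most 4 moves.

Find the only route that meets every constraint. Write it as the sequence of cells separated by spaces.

4 5 8 11 12

Any route must reach 11 and 5 and still end at 12 within 4 moves, so the order of the required stops is forced.
Route from 4: right to 5, 2× down (reaching 11), right to 12 — 4 moves in all.
Check: all required cells visited; 4 ≤ 4 moves.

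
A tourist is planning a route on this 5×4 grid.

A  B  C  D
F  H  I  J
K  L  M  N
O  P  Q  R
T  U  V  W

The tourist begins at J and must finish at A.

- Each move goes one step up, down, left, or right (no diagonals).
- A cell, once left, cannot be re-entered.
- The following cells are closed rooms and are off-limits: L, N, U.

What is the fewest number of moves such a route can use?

4

The Manhattan distance from J to A is |2−1| + |4−1| = 4, so at least 4 moves are needed.
A route of 4 moves achieves this: J → D → C → B → A.
Since 4 matches the lower bound, it is optimal.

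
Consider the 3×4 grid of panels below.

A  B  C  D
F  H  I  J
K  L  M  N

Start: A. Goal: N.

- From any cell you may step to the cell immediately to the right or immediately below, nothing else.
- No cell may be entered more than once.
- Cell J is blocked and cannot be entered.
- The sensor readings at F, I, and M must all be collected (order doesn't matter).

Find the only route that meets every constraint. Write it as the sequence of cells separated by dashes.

A - F - H - I - M - N

Moves only go right or down, so the column and row indices never decrease.
Route from A: down to F, 2× right (reaching I), down to M, right to N — 5 moves in all.
Check: all required cells visited.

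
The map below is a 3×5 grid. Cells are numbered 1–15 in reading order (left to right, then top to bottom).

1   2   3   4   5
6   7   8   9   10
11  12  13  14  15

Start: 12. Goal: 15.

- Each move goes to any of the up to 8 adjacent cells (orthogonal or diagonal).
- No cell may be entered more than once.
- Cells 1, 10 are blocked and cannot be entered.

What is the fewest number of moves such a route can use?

3

With diagonal moves allowed, the Chebyshev distance max(|Δrow|,|Δcol|) from 12 to 15 is 3, so at least 3 moves are needed.
A route of 3 moves achieves this: 12 → 8 → 9 → 15.
Since 3 matches the lower bound, it is optimal.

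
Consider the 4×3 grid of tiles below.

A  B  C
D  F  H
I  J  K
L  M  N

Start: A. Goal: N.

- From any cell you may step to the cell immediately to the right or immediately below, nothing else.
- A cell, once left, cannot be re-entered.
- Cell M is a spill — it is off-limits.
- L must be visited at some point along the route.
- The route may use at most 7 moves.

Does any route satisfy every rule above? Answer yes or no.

Every right/down route from L to N runs into a blocked cell, so that leg cannot be completed.

no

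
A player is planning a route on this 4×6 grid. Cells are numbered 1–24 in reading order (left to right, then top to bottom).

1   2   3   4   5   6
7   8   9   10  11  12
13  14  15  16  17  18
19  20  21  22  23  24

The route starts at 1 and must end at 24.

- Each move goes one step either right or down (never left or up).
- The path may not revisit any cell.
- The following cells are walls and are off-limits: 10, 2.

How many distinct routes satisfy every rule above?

15

A right/down-only route from 1 to 24 makes exactly 3 down-moves and 5 right-moves in some order.
With no other constraints that would be C(8,3) = 56 routes.
Subtract routes through each blocked cell (inclusion–exclusion for overlaps): − through 2: 35 − through 10: 24 + through 2&10: 18 → 15.
That gives 15 routes.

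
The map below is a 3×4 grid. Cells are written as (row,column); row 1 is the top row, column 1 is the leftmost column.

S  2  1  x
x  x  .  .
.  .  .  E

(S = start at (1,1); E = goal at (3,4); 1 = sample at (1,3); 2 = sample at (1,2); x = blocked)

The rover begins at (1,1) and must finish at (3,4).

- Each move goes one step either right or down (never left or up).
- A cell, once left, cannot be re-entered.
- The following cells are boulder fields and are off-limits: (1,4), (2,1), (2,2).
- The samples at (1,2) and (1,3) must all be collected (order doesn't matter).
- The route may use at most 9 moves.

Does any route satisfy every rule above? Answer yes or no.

yes

One route that works: (1,1) → (1,2) → (1,3) → (2,3) → (3,3) → (3,4).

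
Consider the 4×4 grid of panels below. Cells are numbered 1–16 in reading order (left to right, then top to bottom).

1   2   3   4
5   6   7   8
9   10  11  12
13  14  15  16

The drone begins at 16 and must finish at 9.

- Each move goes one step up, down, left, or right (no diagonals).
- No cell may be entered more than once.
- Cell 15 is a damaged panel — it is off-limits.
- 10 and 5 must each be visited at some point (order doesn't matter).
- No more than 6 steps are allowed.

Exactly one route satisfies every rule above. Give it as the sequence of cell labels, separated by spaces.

16 12 11 10 6 5 9

Any route must reach 10 and 5 and still end at 9 within 6 moves, so the order of the required stops is forced.
Route from 16: up 1 to 12, left 2 to 10, up 1 to 6, left 1 to 5, down 1 to 9 — 6 moves in all.
Check: all required cells visited; 6 ≤ 6 moves.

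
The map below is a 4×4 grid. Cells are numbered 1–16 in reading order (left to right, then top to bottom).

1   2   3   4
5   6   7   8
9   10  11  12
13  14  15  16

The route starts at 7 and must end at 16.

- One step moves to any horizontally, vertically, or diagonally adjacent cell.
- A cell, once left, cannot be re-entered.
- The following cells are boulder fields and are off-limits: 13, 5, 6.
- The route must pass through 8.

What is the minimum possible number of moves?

3

Any route passes through 8 somewhere between 7 and 16. Summing Chebyshev distances along the two legs (7 → 8 → 16) gives a lower bound of 1 + 2 = 3 moves.
A route of 3 moves achieves this: 7 → 8 → 11 → 16.
Since 3 matches the lower bound, it is optimal.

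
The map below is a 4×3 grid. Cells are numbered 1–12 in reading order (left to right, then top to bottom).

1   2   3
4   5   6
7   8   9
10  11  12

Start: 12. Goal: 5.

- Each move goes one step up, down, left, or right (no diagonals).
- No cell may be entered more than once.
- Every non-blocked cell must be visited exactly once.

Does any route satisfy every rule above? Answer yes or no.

One route that works: 12 → 9 → 6 → 3 → 2 → 1 → 4 → 7 → 10 → 11 → 8 → 5.

yes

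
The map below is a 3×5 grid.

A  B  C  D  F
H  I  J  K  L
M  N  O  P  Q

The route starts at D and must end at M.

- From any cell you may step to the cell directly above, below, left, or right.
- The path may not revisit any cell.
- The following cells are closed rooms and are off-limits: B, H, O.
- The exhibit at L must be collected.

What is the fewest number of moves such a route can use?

Any route passes through L somewhere between D and M. Summing Manhattan distances along the two legs (D → L → M) gives a lower bound of 2 + 5 = 7 moves.
A route of 7 moves achieves this: D → F → L → K → J → I → N → M.
Since 7 matches the lower bound, it is optimal.

7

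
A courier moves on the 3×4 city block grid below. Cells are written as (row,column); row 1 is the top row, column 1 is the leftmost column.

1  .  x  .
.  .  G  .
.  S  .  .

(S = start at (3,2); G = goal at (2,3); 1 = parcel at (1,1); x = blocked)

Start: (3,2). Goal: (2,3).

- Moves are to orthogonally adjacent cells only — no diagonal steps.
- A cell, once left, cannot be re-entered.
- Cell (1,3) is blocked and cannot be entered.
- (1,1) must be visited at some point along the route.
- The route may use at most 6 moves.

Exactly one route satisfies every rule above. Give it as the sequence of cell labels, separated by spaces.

(3,2) (3,1) (2,1) (1,1) (1,2) (2,2) (2,3)

The 6-move cap with required stops at (1,1) leaves no slack for detours.
Route from (3,2): left to (3,1), 2× up (reaching (1,1)), right to (1,2), down to (2,2), right to (2,3) — 6 moves in all.
Check: all required cells visited; 6 ≤ 6 moves.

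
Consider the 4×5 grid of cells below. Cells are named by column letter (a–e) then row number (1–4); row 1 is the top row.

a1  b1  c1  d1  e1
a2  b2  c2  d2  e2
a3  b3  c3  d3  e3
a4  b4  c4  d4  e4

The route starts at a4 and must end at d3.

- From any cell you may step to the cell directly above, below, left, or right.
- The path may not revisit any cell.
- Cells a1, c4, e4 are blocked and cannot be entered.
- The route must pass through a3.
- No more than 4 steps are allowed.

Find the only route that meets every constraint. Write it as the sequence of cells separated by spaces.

a4 a3 b3 c3 d3

The budget equals the shortest possible length, so every move has to be on a shortest route through the required cells.
Route from a4: up to a3, 3× right (reaching d3) — 4 moves in all.
Check: all required cells visited; 4 ≤ 4 moves.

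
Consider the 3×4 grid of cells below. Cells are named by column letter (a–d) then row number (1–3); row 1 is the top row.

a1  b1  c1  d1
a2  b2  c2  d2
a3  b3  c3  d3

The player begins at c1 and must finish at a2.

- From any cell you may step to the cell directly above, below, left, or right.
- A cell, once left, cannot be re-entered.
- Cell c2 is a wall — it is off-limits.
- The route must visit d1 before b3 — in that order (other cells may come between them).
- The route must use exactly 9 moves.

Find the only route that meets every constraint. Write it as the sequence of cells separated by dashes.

The waypoints must appear in the order d1, b3, with no cell reused.
Route from c1: right 1 to d1, down 2 to d3, left 2 to b3, up 2 to b1, left 1 to a1, down 1 to a2 — 9 moves in all.
Check: order respected (d1 at step 1, b3 at step 5); 9 moves as required.

c1 - d1 - d2 - d3 - c3 - b3 - b2 - b1 - a1 - a2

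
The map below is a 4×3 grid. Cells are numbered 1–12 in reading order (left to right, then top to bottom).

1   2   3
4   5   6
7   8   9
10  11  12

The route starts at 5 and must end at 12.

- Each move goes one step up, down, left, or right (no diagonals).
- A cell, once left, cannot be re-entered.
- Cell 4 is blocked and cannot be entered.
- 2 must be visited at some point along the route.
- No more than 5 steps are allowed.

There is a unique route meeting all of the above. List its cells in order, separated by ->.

The 5-move cap with required stops at 2 leaves no slack for detours.
Route from 5: up to 2, right to 3, 3× down (reaching 12) — 5 moves in all.
Check: all required cells visited; 5 ≤ 5 moves.

5 -> 2 -> 3 -> 6 -> 9 -> 12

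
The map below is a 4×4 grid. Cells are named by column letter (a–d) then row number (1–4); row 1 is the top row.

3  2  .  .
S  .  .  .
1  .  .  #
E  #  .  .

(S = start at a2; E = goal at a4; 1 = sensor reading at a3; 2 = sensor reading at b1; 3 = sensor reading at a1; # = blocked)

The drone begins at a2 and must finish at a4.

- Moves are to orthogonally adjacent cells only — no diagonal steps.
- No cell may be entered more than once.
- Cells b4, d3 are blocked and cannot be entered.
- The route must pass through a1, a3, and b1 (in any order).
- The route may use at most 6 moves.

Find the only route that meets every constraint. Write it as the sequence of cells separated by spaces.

a2 a1 b1 b2 b3 a3 a4

Any route must reach a1, a3, and b1 and still end at a4 within 6 moves, so the order of the required stops is forced.
Route from a2: up to a1, right to b1, 2× down (reaching b3), left to a3, down to a4 — 6 moves in all.
Check: all required cells visited; 6 ≤ 6 moves.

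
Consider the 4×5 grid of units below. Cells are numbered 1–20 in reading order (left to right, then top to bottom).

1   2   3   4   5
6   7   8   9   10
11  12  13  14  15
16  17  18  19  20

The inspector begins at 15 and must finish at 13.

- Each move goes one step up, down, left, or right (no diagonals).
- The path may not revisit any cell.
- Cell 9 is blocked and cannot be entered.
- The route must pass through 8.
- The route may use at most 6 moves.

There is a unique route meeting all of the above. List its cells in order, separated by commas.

The budget equals the shortest possible length, so every move has to be on a shortest route through the required cells.
Route from 15: up 2 to 5, left 2 to 3, down 2 to 13 — 6 moves in all.
Check: all required cells visited; 6 ≤ 6 moves.

15, 10, 5, 4, 3, 8, 13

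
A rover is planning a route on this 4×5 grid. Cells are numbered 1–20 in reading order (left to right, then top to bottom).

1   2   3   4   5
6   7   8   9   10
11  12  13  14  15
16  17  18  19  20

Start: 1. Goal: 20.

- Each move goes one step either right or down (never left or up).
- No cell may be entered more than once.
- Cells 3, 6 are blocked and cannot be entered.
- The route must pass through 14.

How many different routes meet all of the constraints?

A right/down-only route from 1 to 20 makes exactly 3 down-moves and 4 right-moves in some order.
With no other constraints that would be C(7,3) = 35 routes.
Split at 14 and multiply the segment counts (each segment already excludes blocked cells): 1→14: 3; 14→20: 2; product = 6.
That gives 6 routes.

6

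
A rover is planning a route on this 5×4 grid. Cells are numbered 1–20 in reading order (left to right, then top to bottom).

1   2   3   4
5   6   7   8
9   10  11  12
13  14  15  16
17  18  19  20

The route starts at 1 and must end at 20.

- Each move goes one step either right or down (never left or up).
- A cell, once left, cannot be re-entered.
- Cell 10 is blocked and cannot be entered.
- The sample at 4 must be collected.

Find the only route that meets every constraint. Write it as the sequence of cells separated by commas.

Moves only go right or down, so the column and row indices never decrease.
Route from 1: right 3 to 4, down 4 to 20 — 7 moves in all.
Check: all required cells visited.

1, 2, 3, 4, 8, 12, 16, 20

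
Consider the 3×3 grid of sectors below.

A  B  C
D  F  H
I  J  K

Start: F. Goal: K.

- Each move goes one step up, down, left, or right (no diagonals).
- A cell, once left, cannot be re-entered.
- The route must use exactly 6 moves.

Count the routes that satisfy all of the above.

2

Need simple routes of exactly 6 moves from F to K (Manhattan distance 2, so 2 moves are spent on a detour and 2 undoing it).
Enumerating: F B A D I J K | F D A B C H K.
That gives 2 routes.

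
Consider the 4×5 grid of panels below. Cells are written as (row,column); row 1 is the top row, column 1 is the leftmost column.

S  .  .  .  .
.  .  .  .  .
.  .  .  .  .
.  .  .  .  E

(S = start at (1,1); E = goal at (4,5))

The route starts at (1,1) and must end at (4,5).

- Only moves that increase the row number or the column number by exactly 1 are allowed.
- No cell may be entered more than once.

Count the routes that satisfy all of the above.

A right/down-only route from (1,1) to (4,5) makes exactly 3 down-moves and 4 right-moves in some order.
With no other constraints that would be C(7,3) = 35 routes.
That gives 35 routes.

35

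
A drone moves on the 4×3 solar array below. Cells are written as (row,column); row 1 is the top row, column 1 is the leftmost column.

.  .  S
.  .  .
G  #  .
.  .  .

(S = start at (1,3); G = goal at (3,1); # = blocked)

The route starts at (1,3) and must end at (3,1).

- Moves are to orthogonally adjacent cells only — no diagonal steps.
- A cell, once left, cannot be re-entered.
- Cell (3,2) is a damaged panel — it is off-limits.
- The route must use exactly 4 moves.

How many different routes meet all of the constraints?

Need simple routes of exactly 4 moves from (1,3) to (3,1) (Manhattan distance 4, so 0 moves are spent on a detour and 0 undoing it).
Enumerating: (1,3) (2,3) (2,2) (2,1) (3,1) | (1,3) (1,2) (2,2) (2,1) (3,1) | (1,3) (1,2) (1,1) (2,1) (3,1).
That gives 3 routes.

3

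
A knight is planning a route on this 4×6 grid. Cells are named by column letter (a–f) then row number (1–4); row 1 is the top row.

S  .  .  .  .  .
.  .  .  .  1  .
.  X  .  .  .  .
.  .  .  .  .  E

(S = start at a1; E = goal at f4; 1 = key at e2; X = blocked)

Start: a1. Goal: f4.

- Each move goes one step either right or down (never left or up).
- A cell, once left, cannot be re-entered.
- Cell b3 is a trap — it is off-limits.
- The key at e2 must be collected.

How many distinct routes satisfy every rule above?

15

A right/down-only route from a1 to f4 makes exactly 3 down-moves and 5 right-moves in some order.
With no other constraints that would be C(8,3) = 56 routes.
Split at e2 and multiply the segment counts (each segment already excludes blocked cells): a1→e2: 5; e2→f4: 3; product = 15.
That gives 15 routes.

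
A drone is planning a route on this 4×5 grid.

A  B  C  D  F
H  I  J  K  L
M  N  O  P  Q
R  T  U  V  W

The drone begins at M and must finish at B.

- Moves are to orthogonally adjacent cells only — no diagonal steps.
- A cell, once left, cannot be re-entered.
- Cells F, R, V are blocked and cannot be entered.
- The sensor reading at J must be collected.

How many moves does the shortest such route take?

5

Any route passes through J somewhere between M and B. Summing Manhattan distances along the two legs (M → J → B) gives a lower bound of 3 + 2 = 5 moves.
A route of 5 moves achieves this: M → H → I → J → C → B.
Since 5 matches the lower bound, it is optimal.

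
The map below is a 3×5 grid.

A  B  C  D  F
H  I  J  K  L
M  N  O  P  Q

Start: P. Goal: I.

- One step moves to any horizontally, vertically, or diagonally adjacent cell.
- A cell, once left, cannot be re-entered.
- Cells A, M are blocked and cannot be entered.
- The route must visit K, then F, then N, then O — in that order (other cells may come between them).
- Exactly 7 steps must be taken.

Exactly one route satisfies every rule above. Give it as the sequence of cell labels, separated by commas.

P, K, F, D, J, N, O, I

The waypoints must appear in the order K, F, N, O, with no cell reused.
Route from P: up to K, up-right to F, left to D, 2× down-left (reaching N), right to O, up-left to I — 7 moves in all.
Check: order respected (K at step 1, F at step 2, N at step 5, O at step 6); 7 moves as required.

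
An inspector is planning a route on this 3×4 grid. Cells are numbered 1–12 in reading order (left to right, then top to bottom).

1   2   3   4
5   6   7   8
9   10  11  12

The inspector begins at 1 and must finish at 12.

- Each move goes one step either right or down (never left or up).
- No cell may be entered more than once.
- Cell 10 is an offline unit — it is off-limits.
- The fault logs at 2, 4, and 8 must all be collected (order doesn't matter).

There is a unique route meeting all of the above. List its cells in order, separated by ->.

1 -> 2 -> 3 -> 4 -> 8 -> 12

Moves only go right or down, so the column and row indices never decrease.
Route from 1: 3× right (reaching 4), 2× down (reaching 12) — 5 moves in all.
Check: all required cells visited.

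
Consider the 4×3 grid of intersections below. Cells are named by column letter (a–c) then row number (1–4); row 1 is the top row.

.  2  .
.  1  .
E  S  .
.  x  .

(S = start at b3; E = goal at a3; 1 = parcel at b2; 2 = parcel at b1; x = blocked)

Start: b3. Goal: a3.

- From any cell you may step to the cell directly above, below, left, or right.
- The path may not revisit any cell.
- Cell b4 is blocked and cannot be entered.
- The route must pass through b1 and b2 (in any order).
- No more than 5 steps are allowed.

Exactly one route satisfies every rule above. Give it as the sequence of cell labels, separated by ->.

b3 -> b2 -> b1 -> a1 -> a2 -> a3

The budget equals the shortest possible length, so every move has to be on a shortest route through the required cells.
Route from b3: up 2 to b1, left 1 to a1, down 2 to a3 — 5 moves in all.
Check: all required cells visited; 5 ≤ 5 moves.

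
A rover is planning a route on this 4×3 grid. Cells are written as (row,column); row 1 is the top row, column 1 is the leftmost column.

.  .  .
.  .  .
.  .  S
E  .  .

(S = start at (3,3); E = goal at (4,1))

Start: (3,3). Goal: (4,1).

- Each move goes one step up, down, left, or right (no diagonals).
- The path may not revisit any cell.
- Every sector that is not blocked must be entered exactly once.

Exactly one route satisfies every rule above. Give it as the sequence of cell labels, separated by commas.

Need to visit all 12 open cells exactly once, starting at (3,3) and ending at (4,1).
Cell (1,1) has only two open neighbours ((2,1) and (1,2)), so the path must pass straight through it: one of those is the cell it's entered from and the other is where it exits.
Route from (3,3): down 1 to (4,3), left 1 to (4,2), up 2 to (2,2), right 1 to (2,3), up 1 to (1,3), left 2 to (1,1), down 3 to (4,1) — 11 moves in all.
Check: all 12 open cells covered.

(3,3), (4,3), (4,2), (3,2), (2,2), (2,3), (1,3), (1,2), (1,1), (2,1), (3,1), (4,1)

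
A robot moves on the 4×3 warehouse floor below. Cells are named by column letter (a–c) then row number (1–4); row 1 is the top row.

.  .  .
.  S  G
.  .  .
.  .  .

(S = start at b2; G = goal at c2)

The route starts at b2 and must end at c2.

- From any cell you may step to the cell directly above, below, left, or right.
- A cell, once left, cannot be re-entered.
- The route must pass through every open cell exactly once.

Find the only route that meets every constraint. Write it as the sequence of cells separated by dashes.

b2 - b3 - c3 - c4 - b4 - a4 - a3 - a2 - a1 - b1 - c1 - c2

Need to visit all 12 open cells exactly once, starting at b2 and ending at c2.
Cell a4 has only two open neighbours (a3 and b4), so the path must pass straight through it: one of those is the cell it's entered from and the other is where it exits.
Route from b2: down to b3, right to c3, down to c4, 2× left (reaching a4), 3× up (reaching a1), 2× right (reaching c1), down to c2 — 11 moves in all.
Check: all 12 open cells covered.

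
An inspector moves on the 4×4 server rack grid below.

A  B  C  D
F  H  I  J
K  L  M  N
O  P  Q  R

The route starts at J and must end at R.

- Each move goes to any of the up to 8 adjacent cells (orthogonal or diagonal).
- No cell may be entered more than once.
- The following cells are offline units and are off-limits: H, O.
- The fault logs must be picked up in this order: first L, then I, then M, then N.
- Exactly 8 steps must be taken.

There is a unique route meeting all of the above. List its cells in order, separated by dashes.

The waypoints must appear in the order L, I, M, N, with no cell reused.
Route from J: up-left 1 to C, left 1 to B, down-left 1 to F, down-right 1 to L, up-right 1 to I, down 1 to M, right 1 to N, down 1 to R — 8 moves in all.
Check: order respected (L at step 4, I at step 5, M at step 6, N at step 7); 8 moves as required.

J - C - B - F - L - I - M - N - R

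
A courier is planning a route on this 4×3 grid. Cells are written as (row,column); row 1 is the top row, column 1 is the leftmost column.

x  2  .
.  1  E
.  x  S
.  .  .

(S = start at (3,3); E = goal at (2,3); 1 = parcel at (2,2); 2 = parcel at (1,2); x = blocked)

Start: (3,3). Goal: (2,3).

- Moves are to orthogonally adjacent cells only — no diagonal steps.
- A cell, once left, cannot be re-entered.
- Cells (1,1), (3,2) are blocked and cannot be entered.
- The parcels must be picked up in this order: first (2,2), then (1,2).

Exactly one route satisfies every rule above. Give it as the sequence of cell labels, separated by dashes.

(3,3) - (4,3) - (4,2) - (4,1) - (3,1) - (2,1) - (2,2) - (1,2) - (1,3) - (2,3)

The waypoints must appear in the order (2,2), (1,2), with no cell reused.
Route from (3,3): down 1 to (4,3), left 2 to (4,1), up 2 to (2,1), right 1 to (2,2), up 1 to (1,2), right 1 to (1,3), down 1 to (2,3) — 9 moves in all.
Check: order respected (1 at step 6, 2 at step 7).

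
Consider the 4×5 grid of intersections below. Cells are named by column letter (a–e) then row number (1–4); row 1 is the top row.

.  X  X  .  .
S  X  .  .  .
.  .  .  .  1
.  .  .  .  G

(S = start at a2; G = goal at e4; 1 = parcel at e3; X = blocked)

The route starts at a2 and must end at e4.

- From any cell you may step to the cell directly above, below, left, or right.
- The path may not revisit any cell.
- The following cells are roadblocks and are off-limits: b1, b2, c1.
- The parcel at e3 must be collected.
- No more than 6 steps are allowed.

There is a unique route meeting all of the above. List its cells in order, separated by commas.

a2, a3, b3, c3, d3, e3, e4

Any route must reach e3 and still end at e4 within 6 moves, so the order of the required stops is forced.
Route from a2: down to a3, 4× right (reaching e3), down to e4 — 6 moves in all.
Check: all required cells visited; 6 ≤ 6 moves.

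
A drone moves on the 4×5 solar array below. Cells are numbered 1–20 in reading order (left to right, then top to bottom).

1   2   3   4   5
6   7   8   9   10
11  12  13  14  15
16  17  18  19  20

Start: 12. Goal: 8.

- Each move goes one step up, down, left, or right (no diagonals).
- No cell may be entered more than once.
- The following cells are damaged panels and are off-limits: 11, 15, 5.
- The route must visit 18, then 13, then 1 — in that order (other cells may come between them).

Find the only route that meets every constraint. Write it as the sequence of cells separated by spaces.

The waypoints must appear in the order 18, 13, 1, with no cell reused.
Route from 12: down 1 to 17, right 1 to 18, up 1 to 13, right 1 to 14, up 2 to 4, left 3 to 1, down 1 to 6, right 2 to 8 — 12 moves in all.
Check: order respected (18 at step 2, 13 at step 3, 1 at step 9).

12 17 18 13 14 9 4 3 2 1 6 7 8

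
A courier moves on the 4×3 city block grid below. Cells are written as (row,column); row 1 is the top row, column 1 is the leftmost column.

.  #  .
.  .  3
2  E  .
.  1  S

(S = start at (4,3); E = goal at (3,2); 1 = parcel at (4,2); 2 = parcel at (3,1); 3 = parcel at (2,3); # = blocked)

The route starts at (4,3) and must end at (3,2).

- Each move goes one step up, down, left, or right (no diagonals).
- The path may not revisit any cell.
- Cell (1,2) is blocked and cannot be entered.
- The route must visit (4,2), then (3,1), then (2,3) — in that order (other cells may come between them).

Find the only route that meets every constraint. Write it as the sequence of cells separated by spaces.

The waypoints must appear in the order (4,2), (3,1), (2,3), with no cell reused.
Route from (4,3): left 2 to (4,1), up 2 to (2,1), right 2 to (2,3), down 1 to (3,3), left 1 to (3,2) — 8 moves in all.
Check: order respected (1 at step 1, 2 at step 3, 3 at step 6).

(4,3) (4,2) (4,1) (3,1) (2,1) (2,2) (2,3) (3,3) (3,2)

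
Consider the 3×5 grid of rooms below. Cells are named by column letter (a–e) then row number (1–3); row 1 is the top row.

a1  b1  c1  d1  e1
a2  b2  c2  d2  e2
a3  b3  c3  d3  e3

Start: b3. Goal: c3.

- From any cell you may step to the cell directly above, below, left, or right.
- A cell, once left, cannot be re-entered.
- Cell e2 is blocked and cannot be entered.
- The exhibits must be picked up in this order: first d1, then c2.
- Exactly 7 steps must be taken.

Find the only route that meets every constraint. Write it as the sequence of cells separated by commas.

The waypoints must appear in the order d1, c2, with no cell reused.
Route from b3: 2× up (reaching b1), 2× right (reaching d1), down to d2, left to c2, down to c3 — 7 moves in all.
Check: order respected (d1 at step 4, c2 at step 6); 7 moves as required.

b3, b2, b1, c1, d1, d2, c2, c3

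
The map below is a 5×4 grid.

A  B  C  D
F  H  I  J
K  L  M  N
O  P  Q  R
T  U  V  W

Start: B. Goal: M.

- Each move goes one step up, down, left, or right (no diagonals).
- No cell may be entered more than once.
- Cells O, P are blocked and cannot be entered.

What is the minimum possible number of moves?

3

The Manhattan distance from B to M is |1−3| + |2−3| = 3, so at least 3 moves are needed.
A route of 3 moves achieves this: B → H → L → M.
Since 3 matches the lower bound, it is optimal.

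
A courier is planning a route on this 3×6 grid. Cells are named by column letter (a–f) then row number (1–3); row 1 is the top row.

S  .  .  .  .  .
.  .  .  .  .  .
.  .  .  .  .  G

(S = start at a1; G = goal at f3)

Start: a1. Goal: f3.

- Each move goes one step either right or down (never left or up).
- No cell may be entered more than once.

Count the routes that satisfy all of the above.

21

A right/down-only route from a1 to f3 makes exactly 2 down-moves and 5 right-moves in some order.
With no other constraints that would be C(7,2) = 21 routes.
That gives 21 routes.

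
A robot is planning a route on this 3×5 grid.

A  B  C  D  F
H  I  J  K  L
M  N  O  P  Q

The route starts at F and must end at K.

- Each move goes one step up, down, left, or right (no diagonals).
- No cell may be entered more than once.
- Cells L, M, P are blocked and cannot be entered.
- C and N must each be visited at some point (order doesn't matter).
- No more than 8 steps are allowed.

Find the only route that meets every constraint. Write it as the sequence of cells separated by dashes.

F - D - C - B - I - N - O - J - K

The 8-move cap with required stops at C, N leaves no slack for detours.
Route from F: left 3 to B, down 2 to N, right 1 to O, up 1 to J, right 1 to K — 8 moves in all.
Check: all required cells visited; 8 ≤ 8 moves.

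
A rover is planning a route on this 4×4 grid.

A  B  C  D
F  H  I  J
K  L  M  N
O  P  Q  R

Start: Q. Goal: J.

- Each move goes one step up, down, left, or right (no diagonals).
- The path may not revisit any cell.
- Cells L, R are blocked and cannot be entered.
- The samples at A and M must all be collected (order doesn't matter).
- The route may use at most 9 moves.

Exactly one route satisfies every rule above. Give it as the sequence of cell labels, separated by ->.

Any route must reach A and M and still end at J within 9 moves, so the order of the required stops is forced.
Route from Q: 2× up (reaching I), 2× left (reaching F), up to A, 3× right (reaching D), down to J — 9 moves in all.
Check: all required cells visited; 9 ≤ 9 moves.

Q -> M -> I -> H -> F -> A -> B -> C -> D -> J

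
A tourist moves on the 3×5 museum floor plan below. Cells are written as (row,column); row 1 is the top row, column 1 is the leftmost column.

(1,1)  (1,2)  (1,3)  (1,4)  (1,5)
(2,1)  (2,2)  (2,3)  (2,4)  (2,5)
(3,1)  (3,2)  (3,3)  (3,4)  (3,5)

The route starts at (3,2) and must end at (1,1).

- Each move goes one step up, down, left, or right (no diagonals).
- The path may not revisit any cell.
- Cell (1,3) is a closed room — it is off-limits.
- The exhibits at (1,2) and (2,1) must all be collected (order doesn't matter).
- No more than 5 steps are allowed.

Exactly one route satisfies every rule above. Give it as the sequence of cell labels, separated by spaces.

(3,2) (3,1) (2,1) (2,2) (1,2) (1,1)

Any route must reach (1,2) and (2,1) and still end at (1,1) within 5 moves, so the order of the required stops is forced.
Route from (3,2): left 1 to (3,1), up 1 to (2,1), right 1 to (2,2), up 1 to (1,2), left 1 to (1,1) — 5 moves in all.
Check: all required cells visited; 5 ≤ 5 moves.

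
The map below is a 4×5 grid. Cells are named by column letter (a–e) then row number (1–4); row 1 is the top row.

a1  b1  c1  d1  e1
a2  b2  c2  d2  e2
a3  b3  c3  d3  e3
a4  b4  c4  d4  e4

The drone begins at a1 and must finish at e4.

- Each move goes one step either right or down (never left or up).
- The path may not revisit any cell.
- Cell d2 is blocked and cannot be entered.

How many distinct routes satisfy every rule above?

A right/down-only route from a1 to e4 makes exactly 3 down-moves and 4 right-moves in some order.
With no other constraints that would be C(7,3) = 35 routes.
Subtract routes through each blocked cell (inclusion–exclusion for overlaps): − through d2: 12 → 23.
That gives 23 routes.

23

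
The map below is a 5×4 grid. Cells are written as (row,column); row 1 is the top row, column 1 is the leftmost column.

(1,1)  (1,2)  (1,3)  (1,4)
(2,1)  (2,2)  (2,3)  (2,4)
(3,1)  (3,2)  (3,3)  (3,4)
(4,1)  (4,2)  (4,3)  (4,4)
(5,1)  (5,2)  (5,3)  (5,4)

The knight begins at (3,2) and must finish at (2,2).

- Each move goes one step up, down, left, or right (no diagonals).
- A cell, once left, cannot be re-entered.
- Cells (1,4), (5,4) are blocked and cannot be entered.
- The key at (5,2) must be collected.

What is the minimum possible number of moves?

7

Any route passes through (5,2) somewhere between (3,2) and (2,2). Summing Manhattan distances along the two legs ((3,2) → (5,2) → (2,2)) gives a lower bound of 2 + 3 = 5 moves.
The shortest route satisfying every rule uses 7 moves: (3,2) → (4,2) → (5,2) → (5,1) → (4,1) → (3,1) → (2,1) → (2,2).
The bound of 5 isn't tight here; checking systematically, no route of length 5 through 6 satisfies every constraint, so 7 is the minimum.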